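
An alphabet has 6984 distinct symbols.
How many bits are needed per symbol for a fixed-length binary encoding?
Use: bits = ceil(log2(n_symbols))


log2(6984) = 12.7698
Bracket: 2^12 = 4096 < 6984 <= 2^13 = 8192
So ceil(log2(6984)) = 13

bits = ceil(log2(6984)) = ceil(12.7698) = 13 bits


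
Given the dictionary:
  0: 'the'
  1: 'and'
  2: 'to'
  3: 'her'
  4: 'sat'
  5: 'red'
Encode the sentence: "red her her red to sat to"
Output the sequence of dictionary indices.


Look up each word in the dictionary:
  'red' -> 5
  'her' -> 3
  'her' -> 3
  'red' -> 5
  'to' -> 2
  'sat' -> 4
  'to' -> 2

Encoded: [5, 3, 3, 5, 2, 4, 2]


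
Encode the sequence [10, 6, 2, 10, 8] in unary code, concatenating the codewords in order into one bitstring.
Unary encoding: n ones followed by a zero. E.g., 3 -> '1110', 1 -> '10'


Encode each number as n ones followed by a terminating 0:
  10 -> 11111111110 (11 bits)
  6 -> 1111110 (7 bits)
  2 -> 110 (3 bits)
  10 -> 11111111110 (11 bits)
  8 -> 111111110 (9 bits)
Total length = 11 + 7 + 3 + 11 + 9 = 41 bits.

Unary([10, 6, 2, 10, 8]) = 11111111110111111011011111111110111111110 (41 bits)


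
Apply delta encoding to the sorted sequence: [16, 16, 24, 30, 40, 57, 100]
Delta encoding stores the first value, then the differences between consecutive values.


First value: 16
Deltas:
  16 - 16 = 0
  24 - 16 = 8
  30 - 24 = 6
  40 - 30 = 10
  57 - 40 = 17
  100 - 57 = 43


Delta encoded: [16, 0, 8, 6, 10, 17, 43]


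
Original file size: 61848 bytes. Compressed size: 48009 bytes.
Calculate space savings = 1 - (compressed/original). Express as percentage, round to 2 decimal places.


ratio = compressed/original = 48009/61848 = 0.776242
savings = 1 - ratio = 1 - 0.776242 = 0.223758
as a percentage: 0.223758 * 100 = 22.38%

Space savings = 1 - 48009/61848 = 22.38%


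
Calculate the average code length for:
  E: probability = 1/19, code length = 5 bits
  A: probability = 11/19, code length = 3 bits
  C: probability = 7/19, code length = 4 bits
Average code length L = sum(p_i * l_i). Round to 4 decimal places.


Weighted contributions p_i * l_i:
  E: (1/19) * 5 = 5/19
  A: (11/19) * 3 = 33/19
  C: (7/19) * 4 = 28/19
Sum = (5 + 33 + 28)/19 = 66/19

L = 66/19 = 3.4737 bits/symbol


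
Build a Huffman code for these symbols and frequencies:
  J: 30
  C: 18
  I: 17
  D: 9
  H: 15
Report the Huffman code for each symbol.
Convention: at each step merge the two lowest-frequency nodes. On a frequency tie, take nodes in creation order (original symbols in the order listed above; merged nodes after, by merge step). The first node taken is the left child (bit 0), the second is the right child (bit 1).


Huffman tree construction:
Step 1: Merge D(9) + H(15) = 24
Step 2: Merge I(17) + C(18) = 35
Step 3: Merge (D+H)(24) + J(30) = 54
Step 4: Merge (I+C)(35) + ((D+H)+J)(54) = 89
Read each symbol's code off the tree from the root (left child = 0, right child = 1).

Codes:
  J: 11 (length 2)
  C: 01 (length 2)
  I: 00 (length 2)
  D: 100 (length 3)
  H: 101 (length 3)
Average code length: 202/89 = 2.2697 bits/symbol


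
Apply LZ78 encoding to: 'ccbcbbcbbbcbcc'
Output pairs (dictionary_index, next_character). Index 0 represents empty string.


LZ78 encoding steps:
Dictionary: {0: ''}
Step 1: w='' (idx 0), next='c' -> output (0, 'c'), add 'c' as idx 1
Step 2: w='c' (idx 1), next='b' -> output (1, 'b'), add 'cb' as idx 2
Step 3: w='cb' (idx 2), next='b' -> output (2, 'b'), add 'cbb' as idx 3
Step 4: w='cbb' (idx 3), next='b' -> output (3, 'b'), add 'cbbb' as idx 4
Step 5: w='cb' (idx 2), next='c' -> output (2, 'c'), add 'cbc' as idx 5
Step 6: w='c' (idx 1), end of input -> output (1, '')


Encoded: [(0, 'c'), (1, 'b'), (2, 'b'), (3, 'b'), (2, 'c'), (1, '')]


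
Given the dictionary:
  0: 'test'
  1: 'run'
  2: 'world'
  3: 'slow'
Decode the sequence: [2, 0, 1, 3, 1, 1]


Look up each index in the dictionary:
  2 -> 'world'
  0 -> 'test'
  1 -> 'run'
  3 -> 'slow'
  1 -> 'run'
  1 -> 'run'

Decoded: "world test run slow run run"


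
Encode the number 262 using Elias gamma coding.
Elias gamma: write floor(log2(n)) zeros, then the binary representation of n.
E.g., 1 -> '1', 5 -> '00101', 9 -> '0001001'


num_bits = floor(log2(262)) + 1 = 9
leading_zeros = num_bits - 1 = 8
binary(262) = 100000110

Elias gamma(262) = '00000000' + '100000110' = 00000000100000110 (17 bits)


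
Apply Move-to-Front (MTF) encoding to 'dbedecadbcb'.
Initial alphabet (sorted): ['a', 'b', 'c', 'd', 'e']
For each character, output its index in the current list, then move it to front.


MTF encoding:
'd': index 3 in ['a', 'b', 'c', 'd', 'e'] -> ['d', 'a', 'b', 'c', 'e']
'b': index 2 in ['d', 'a', 'b', 'c', 'e'] -> ['b', 'd', 'a', 'c', 'e']
'e': index 4 in ['b', 'd', 'a', 'c', 'e'] -> ['e', 'b', 'd', 'a', 'c']
'd': index 2 in ['e', 'b', 'd', 'a', 'c'] -> ['d', 'e', 'b', 'a', 'c']
'e': index 1 in ['d', 'e', 'b', 'a', 'c'] -> ['e', 'd', 'b', 'a', 'c']
'c': index 4 in ['e', 'd', 'b', 'a', 'c'] -> ['c', 'e', 'd', 'b', 'a']
'a': index 4 in ['c', 'e', 'd', 'b', 'a'] -> ['a', 'c', 'e', 'd', 'b']
'd': index 3 in ['a', 'c', 'e', 'd', 'b'] -> ['d', 'a', 'c', 'e', 'b']
'b': index 4 in ['d', 'a', 'c', 'e', 'b'] -> ['b', 'd', 'a', 'c', 'e']
'c': index 3 in ['b', 'd', 'a', 'c', 'e'] -> ['c', 'b', 'd', 'a', 'e']
'b': index 1 in ['c', 'b', 'd', 'a', 'e'] -> ['b', 'c', 'd', 'a', 'e']


Output: [3, 2, 4, 2, 1, 4, 4, 3, 4, 3, 1]


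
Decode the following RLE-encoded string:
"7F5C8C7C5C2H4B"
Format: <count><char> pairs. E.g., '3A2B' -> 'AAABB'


Expanding each <count><char> pair:
  7F -> 'FFFFFFF'
  5C -> 'CCCCC'
  8C -> 'CCCCCCCC'
  7C -> 'CCCCCCC'
  5C -> 'CCCCC'
  2H -> 'HH'
  4B -> 'BBBB'

Decoded = FFFFFFFCCCCCCCCCCCCCCCCCCCCCCCCCHHBBBB


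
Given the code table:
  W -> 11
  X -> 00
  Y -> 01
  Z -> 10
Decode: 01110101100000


Decoding:
01 -> Y
11 -> W
01 -> Y
01 -> Y
10 -> Z
00 -> X
00 -> X


Result: YWYYZXX


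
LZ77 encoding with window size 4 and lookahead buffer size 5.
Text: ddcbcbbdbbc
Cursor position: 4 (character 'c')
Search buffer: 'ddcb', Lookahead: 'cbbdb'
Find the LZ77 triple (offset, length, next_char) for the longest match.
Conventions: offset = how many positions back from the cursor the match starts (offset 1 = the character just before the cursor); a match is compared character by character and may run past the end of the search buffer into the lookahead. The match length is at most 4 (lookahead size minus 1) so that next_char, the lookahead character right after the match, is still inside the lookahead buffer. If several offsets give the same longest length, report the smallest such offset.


Try each offset into the search buffer:
  offset=1 (pos 3, char 'b'): match length 0
  offset=2 (pos 2, char 'c'): match length 2
  offset=3 (pos 1, char 'd'): match length 0
  offset=4 (pos 0, char 'd'): match length 0
Longest match has length 2 at offset 2.
next_char = character at position 4 + 2 = 6 -> 'b'

Best match: offset=2, length=2 (matching 'cb' starting at position 2)
LZ77 triple: (2, 2, 'b')


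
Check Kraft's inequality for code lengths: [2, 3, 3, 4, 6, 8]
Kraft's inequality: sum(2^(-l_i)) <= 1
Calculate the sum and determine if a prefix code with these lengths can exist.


Sum = 2^(-2) + 2^(-3) + 2^(-3) + 2^(-4) + 2^(-6) + 2^(-8)
    = 0.25 + 0.125 + 0.125 + 0.0625 + 0.015625 + 0.00390625
    = 149/256 = 0.58203125
Since 0.58203125 <= 1, Kraft's inequality IS satisfied.
A prefix code with these lengths CAN exist.

Kraft sum = 0.58203125. Satisfied.


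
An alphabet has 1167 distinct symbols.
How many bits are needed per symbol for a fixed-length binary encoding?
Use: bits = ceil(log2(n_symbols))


log2(1167) = 10.1886
Bracket: 2^10 = 1024 < 1167 <= 2^11 = 2048
So ceil(log2(1167)) = 11

bits = ceil(log2(1167)) = ceil(10.1886) = 11 bits


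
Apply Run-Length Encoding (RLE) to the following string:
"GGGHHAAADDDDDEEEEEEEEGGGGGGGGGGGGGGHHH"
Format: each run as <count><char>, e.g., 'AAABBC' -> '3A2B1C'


Scanning runs left to right:
  i=0: run of 'G' x 3 -> '3G'
  i=3: run of 'H' x 2 -> '2H'
  i=5: run of 'A' x 3 -> '3A'
  i=8: run of 'D' x 5 -> '5D'
  i=13: run of 'E' x 8 -> '8E'
  i=21: run of 'G' x 14 -> '14G'
  i=35: run of 'H' x 3 -> '3H'

RLE = 3G2H3A5D8E14G3H


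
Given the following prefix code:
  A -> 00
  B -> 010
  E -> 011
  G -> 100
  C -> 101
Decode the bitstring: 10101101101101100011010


Decoding step by step:
Bits 101 -> C
Bits 011 -> E
Bits 011 -> E
Bits 011 -> E
Bits 011 -> E
Bits 00 -> A
Bits 011 -> E
Bits 010 -> B


Decoded message: CEEEEAEB


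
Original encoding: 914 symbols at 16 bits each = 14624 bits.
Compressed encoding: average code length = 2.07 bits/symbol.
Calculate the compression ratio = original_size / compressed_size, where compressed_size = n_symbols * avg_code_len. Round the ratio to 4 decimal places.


original_size = n_symbols * orig_bits = 914 * 16 = 14624 bits
compressed_size = n_symbols * avg_code_len = 914 * 2.07 = 1891.98 bits
ratio = original_size / compressed_size = 14624 / 1891.98 = 7.7295

Compression ratio = 7.7295


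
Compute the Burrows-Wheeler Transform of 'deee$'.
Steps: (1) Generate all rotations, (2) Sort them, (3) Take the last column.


Rotations (sorted):
  0: $deee -> last char: e
  1: deee$ -> last char: $
  2: e$dee -> last char: e
  3: ee$de -> last char: e
  4: eee$d -> last char: d


BWT = e$eed


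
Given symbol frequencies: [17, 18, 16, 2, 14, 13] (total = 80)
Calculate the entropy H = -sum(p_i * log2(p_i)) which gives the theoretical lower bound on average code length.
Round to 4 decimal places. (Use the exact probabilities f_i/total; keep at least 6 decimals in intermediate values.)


Per-symbol terms -p_i * log2(p_i) with p_i = f_i/80:
  p = 17/80 = 0.212500: log2(p) = -2.234465, -p*log2(p) = 0.474824
  p = 18/80 = 0.225000: log2(p) = -2.152003, -p*log2(p) = 0.484201
  p = 16/80 = 0.200000: log2(p) = -2.321928, -p*log2(p) = 0.464386
  p = 2/80 = 0.025000: log2(p) = -5.321928, -p*log2(p) = 0.133048
  p = 14/80 = 0.175000: log2(p) = -2.514573, -p*log2(p) = 0.440050
  p = 13/80 = 0.162500: log2(p) = -2.621488, -p*log2(p) = 0.425992
H = 0.474824 + 0.484201 + 0.464386 + 0.133048 + 0.440050 + 0.425992 = 2.422501

H = 2.4225 bits/symbol


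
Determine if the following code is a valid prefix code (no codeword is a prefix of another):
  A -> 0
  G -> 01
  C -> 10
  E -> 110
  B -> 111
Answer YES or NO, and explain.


Checking each pair (does one codeword prefix another?):
  A='0' vs G='01': prefix -- VIOLATION

NO -- this is NOT a valid prefix code. A (0) is a prefix of G (01).


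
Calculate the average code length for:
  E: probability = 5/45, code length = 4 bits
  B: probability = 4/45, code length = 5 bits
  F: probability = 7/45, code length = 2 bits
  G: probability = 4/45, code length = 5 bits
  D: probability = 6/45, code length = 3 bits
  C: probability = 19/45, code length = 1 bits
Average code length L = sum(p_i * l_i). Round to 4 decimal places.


Weighted contributions p_i * l_i:
  E: (5/45) * 4 = 20/45
  B: (4/45) * 5 = 20/45
  F: (7/45) * 2 = 14/45
  G: (4/45) * 5 = 20/45
  D: (6/45) * 3 = 18/45
  C: (19/45) * 1 = 19/45
Sum = (20 + 20 + 14 + 20 + 18 + 19)/45 = 111/45

L = 111/45 = 2.4667 bits/symbol


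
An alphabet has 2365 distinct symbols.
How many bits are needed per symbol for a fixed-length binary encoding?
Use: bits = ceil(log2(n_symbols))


log2(2365) = 11.2076
Bracket: 2^11 = 2048 < 2365 <= 2^12 = 4096
So ceil(log2(2365)) = 12

bits = ceil(log2(2365)) = ceil(11.2076) = 12 bits


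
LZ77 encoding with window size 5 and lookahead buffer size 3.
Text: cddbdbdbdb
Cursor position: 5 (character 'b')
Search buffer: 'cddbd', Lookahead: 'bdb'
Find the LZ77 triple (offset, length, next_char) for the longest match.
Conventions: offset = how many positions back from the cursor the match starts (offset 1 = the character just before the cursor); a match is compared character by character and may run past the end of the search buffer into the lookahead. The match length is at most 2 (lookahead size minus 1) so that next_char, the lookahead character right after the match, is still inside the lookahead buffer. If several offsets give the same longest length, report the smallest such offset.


Try each offset into the search buffer:
  offset=1 (pos 4, char 'd'): match length 0
  offset=2 (pos 3, char 'b'): match length 2
  offset=3 (pos 2, char 'd'): match length 0
  offset=4 (pos 1, char 'd'): match length 0
  offset=5 (pos 0, char 'c'): match length 0
Longest match has length 2 at offset 2.
next_char = character at position 5 + 2 = 7 -> 'b'

Best match: offset=2, length=2 (matching 'bd' starting at position 3)
LZ77 triple: (2, 2, 'b')


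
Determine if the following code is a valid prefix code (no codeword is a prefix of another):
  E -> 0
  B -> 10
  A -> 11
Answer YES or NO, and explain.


Checking each pair (does one codeword prefix another?):
  E='0' vs B='10': no prefix
  E='0' vs A='11': no prefix
  B='10' vs E='0': no prefix
  B='10' vs A='11': no prefix
  A='11' vs E='0': no prefix
  A='11' vs B='10': no prefix
No violation found over all pairs.

YES -- this is a valid prefix code. No codeword is a prefix of any other codeword.


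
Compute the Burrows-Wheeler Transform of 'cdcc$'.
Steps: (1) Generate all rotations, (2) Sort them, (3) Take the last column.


Rotations (sorted):
  0: $cdcc -> last char: c
  1: c$cdc -> last char: c
  2: cc$cd -> last char: d
  3: cdcc$ -> last char: $
  4: dcc$c -> last char: c


BWT = ccd$c


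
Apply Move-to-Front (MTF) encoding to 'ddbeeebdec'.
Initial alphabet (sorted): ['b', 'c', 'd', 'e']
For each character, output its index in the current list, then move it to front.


MTF encoding:
'd': index 2 in ['b', 'c', 'd', 'e'] -> ['d', 'b', 'c', 'e']
'd': index 0 in ['d', 'b', 'c', 'e'] -> ['d', 'b', 'c', 'e']
'b': index 1 in ['d', 'b', 'c', 'e'] -> ['b', 'd', 'c', 'e']
'e': index 3 in ['b', 'd', 'c', 'e'] -> ['e', 'b', 'd', 'c']
'e': index 0 in ['e', 'b', 'd', 'c'] -> ['e', 'b', 'd', 'c']
'e': index 0 in ['e', 'b', 'd', 'c'] -> ['e', 'b', 'd', 'c']
'b': index 1 in ['e', 'b', 'd', 'c'] -> ['b', 'e', 'd', 'c']
'd': index 2 in ['b', 'e', 'd', 'c'] -> ['d', 'b', 'e', 'c']
'e': index 2 in ['d', 'b', 'e', 'c'] -> ['e', 'd', 'b', 'c']
'c': index 3 in ['e', 'd', 'b', 'c'] -> ['c', 'e', 'd', 'b']


Output: [2, 0, 1, 3, 0, 0, 1, 2, 2, 3]


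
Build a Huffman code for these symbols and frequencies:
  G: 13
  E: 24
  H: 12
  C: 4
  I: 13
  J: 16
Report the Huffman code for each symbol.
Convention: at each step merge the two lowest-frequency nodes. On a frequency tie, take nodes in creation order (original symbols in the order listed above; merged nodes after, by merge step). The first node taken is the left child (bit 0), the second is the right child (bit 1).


Huffman tree construction:
Step 1: Merge C(4) + H(12) = 16
Step 2: Merge G(13) + I(13) = 26
Step 3: Merge J(16) + (C+H)(16) = 32
Step 4: Merge E(24) + (G+I)(26) = 50
Step 5: Merge (J+(C+H))(32) + (E+(G+I))(50) = 82
Read each symbol's code off the tree from the root (left child = 0, right child = 1).

Codes:
  G: 110 (length 3)
  E: 10 (length 2)
  H: 011 (length 3)
  C: 010 (length 3)
  I: 111 (length 3)
  J: 00 (length 2)
Average code length: 206/82 = 2.5122 bits/symbol


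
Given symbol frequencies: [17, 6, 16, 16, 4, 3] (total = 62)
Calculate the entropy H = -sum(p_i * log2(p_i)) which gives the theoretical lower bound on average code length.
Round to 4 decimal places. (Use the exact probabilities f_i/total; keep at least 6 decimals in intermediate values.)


Per-symbol terms -p_i * log2(p_i) with p_i = f_i/62:
  p = 17/62 = 0.274194: log2(p) = -1.866733, -p*log2(p) = 0.511846
  p = 6/62 = 0.096774: log2(p) = -3.369234, -p*log2(p) = 0.326055
  p = 16/62 = 0.258065: log2(p) = -1.954196, -p*log2(p) = 0.504309
  p = 16/62 = 0.258065: log2(p) = -1.954196, -p*log2(p) = 0.504309
  p = 4/62 = 0.064516: log2(p) = -3.954196, -p*log2(p) = 0.255109
  p = 3/62 = 0.048387: log2(p) = -4.369234, -p*log2(p) = 0.211415
H = 0.511846 + 0.326055 + 0.504309 + 0.504309 + 0.255109 + 0.211415 = 2.313043

H = 2.313 bits/symbol


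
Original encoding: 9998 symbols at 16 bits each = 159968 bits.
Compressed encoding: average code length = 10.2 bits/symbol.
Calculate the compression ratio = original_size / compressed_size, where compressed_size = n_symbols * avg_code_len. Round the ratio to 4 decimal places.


original_size = n_symbols * orig_bits = 9998 * 16 = 159968 bits
compressed_size = n_symbols * avg_code_len = 9998 * 10.2 = 101979.6 bits
ratio = original_size / compressed_size = 159968 / 101979.6 = 1.5686

Compression ratio = 1.5686


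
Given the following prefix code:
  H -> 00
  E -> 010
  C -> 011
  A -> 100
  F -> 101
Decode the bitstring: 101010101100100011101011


Decoding step by step:
Bits 101 -> F
Bits 010 -> E
Bits 101 -> F
Bits 100 -> A
Bits 100 -> A
Bits 011 -> C
Bits 101 -> F
Bits 011 -> C


Decoded message: FEFAACFC


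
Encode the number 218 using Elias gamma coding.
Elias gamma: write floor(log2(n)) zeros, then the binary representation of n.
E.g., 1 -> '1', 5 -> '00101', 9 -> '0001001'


num_bits = floor(log2(218)) + 1 = 8
leading_zeros = num_bits - 1 = 7
binary(218) = 11011010

Elias gamma(218) = '0000000' + '11011010' = 000000011011010 (15 bits)


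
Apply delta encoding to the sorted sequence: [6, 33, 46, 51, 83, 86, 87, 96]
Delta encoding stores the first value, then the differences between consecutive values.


First value: 6
Deltas:
  33 - 6 = 27
  46 - 33 = 13
  51 - 46 = 5
  83 - 51 = 32
  86 - 83 = 3
  87 - 86 = 1
  96 - 87 = 9


Delta encoded: [6, 27, 13, 5, 32, 3, 1, 9]


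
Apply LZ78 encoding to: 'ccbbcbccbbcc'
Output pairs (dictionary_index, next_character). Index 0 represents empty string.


LZ78 encoding steps:
Dictionary: {0: ''}
Step 1: w='' (idx 0), next='c' -> output (0, 'c'), add 'c' as idx 1
Step 2: w='c' (idx 1), next='b' -> output (1, 'b'), add 'cb' as idx 2
Step 3: w='' (idx 0), next='b' -> output (0, 'b'), add 'b' as idx 3
Step 4: w='cb' (idx 2), next='c' -> output (2, 'c'), add 'cbc' as idx 4
Step 5: w='cb' (idx 2), next='b' -> output (2, 'b'), add 'cbb' as idx 5
Step 6: w='c' (idx 1), next='c' -> output (1, 'c'), add 'cc' as idx 6


Encoded: [(0, 'c'), (1, 'b'), (0, 'b'), (2, 'c'), (2, 'b'), (1, 'c')]


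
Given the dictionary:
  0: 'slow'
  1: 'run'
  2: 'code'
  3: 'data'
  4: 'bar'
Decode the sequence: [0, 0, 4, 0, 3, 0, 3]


Look up each index in the dictionary:
  0 -> 'slow'
  0 -> 'slow'
  4 -> 'bar'
  0 -> 'slow'
  3 -> 'data'
  0 -> 'slow'
  3 -> 'data'

Decoded: "slow slow bar slow data slow data"


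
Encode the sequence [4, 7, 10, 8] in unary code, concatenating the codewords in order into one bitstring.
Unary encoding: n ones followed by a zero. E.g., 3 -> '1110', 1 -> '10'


Encode each number as n ones followed by a terminating 0:
  4 -> 11110 (5 bits)
  7 -> 11111110 (8 bits)
  10 -> 11111111110 (11 bits)
  8 -> 111111110 (9 bits)
Total length = 5 + 8 + 11 + 9 = 33 bits.

Unary([4, 7, 10, 8]) = 111101111111011111111110111111110 (33 bits)


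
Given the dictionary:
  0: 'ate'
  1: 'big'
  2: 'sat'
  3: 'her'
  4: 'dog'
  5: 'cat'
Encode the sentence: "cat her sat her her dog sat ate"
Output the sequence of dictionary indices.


Look up each word in the dictionary:
  'cat' -> 5
  'her' -> 3
  'sat' -> 2
  'her' -> 3
  'her' -> 3
  'dog' -> 4
  'sat' -> 2
  'ate' -> 0

Encoded: [5, 3, 2, 3, 3, 4, 2, 0]


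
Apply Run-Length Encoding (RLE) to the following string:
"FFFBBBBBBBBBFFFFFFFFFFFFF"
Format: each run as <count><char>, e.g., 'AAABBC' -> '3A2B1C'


Scanning runs left to right:
  i=0: run of 'F' x 3 -> '3F'
  i=3: run of 'B' x 9 -> '9B'
  i=12: run of 'F' x 13 -> '13F'

RLE = 3F9B13F


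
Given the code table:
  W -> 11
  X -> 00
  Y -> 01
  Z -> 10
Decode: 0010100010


Decoding:
00 -> X
10 -> Z
10 -> Z
00 -> X
10 -> Z


Result: XZZXZ


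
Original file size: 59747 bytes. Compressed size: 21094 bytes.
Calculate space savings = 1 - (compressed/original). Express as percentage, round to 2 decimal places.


ratio = compressed/original = 21094/59747 = 0.353055
savings = 1 - ratio = 1 - 0.353055 = 0.646945
as a percentage: 0.646945 * 100 = 64.69%

Space savings = 1 - 21094/59747 = 64.69%


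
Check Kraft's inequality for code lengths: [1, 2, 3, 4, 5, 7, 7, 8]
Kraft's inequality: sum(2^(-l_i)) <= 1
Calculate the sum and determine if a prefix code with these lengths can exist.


Sum = 2^(-1) + 2^(-2) + 2^(-3) + 2^(-4) + 2^(-5) + 2^(-7) + 2^(-7) + 2^(-8)
    = 0.5 + 0.25 + 0.125 + 0.0625 + 0.03125 + 0.0078125 + 0.0078125 + 0.00390625
    = 253/256 = 0.98828125
Since 0.98828125 <= 1, Kraft's inequality IS satisfied.
A prefix code with these lengths CAN exist.

Kraft sum = 0.98828125. Satisfied.


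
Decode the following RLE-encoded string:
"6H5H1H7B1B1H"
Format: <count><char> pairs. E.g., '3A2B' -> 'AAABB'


Expanding each <count><char> pair:
  6H -> 'HHHHHH'
  5H -> 'HHHHH'
  1H -> 'H'
  7B -> 'BBBBBBB'
  1B -> 'B'
  1H -> 'H'

Decoded = HHHHHHHHHHHHBBBBBBBBH


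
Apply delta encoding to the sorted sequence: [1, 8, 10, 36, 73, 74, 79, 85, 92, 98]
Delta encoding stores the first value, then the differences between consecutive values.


First value: 1
Deltas:
  8 - 1 = 7
  10 - 8 = 2
  36 - 10 = 26
  73 - 36 = 37
  74 - 73 = 1
  79 - 74 = 5
  85 - 79 = 6
  92 - 85 = 7
  98 - 92 = 6


Delta encoded: [1, 7, 2, 26, 37, 1, 5, 6, 7, 6]


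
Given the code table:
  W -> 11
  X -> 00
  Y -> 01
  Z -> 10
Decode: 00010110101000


Decoding:
00 -> X
01 -> Y
01 -> Y
10 -> Z
10 -> Z
10 -> Z
00 -> X


Result: XYYZZZX


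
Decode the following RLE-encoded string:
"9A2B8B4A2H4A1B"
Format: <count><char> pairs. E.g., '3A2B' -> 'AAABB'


Expanding each <count><char> pair:
  9A -> 'AAAAAAAAA'
  2B -> 'BB'
  8B -> 'BBBBBBBB'
  4A -> 'AAAA'
  2H -> 'HH'
  4A -> 'AAAA'
  1B -> 'B'

Decoded = AAAAAAAAABBBBBBBBBBAAAAHHAAAAB


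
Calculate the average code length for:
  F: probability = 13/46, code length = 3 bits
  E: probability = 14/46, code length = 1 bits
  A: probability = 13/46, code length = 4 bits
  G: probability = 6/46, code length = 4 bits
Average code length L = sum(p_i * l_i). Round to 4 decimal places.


Weighted contributions p_i * l_i:
  F: (13/46) * 3 = 39/46
  E: (14/46) * 1 = 14/46
  A: (13/46) * 4 = 52/46
  G: (6/46) * 4 = 24/46
Sum = (39 + 14 + 52 + 24)/46 = 129/46

L = 129/46 = 2.8043 bits/symbol


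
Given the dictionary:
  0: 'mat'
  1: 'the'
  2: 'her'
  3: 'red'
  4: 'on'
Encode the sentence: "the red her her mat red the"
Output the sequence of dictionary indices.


Look up each word in the dictionary:
  'the' -> 1
  'red' -> 3
  'her' -> 2
  'her' -> 2
  'mat' -> 0
  'red' -> 3
  'the' -> 1

Encoded: [1, 3, 2, 2, 0, 3, 1]


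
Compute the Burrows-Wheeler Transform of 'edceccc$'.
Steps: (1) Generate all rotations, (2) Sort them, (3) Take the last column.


Rotations (sorted):
  0: $edceccc -> last char: c
  1: c$edcecc -> last char: c
  2: cc$edcec -> last char: c
  3: ccc$edce -> last char: e
  4: ceccc$ed -> last char: d
  5: dceccc$e -> last char: e
  6: eccc$edc -> last char: c
  7: edceccc$ -> last char: $


BWT = cccedec$


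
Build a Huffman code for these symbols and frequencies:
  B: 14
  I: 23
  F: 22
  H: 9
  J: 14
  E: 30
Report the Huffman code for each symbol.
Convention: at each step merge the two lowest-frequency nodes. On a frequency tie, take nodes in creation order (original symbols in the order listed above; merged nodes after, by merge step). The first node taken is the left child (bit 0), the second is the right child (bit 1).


Huffman tree construction:
Step 1: Merge H(9) + B(14) = 23
Step 2: Merge J(14) + F(22) = 36
Step 3: Merge I(23) + (H+B)(23) = 46
Step 4: Merge E(30) + (J+F)(36) = 66
Step 5: Merge (I+(H+B))(46) + (E+(J+F))(66) = 112
Read each symbol's code off the tree from the root (left child = 0, right child = 1).

Codes:
  B: 011 (length 3)
  I: 00 (length 2)
  F: 111 (length 3)
  H: 010 (length 3)
  J: 110 (length 3)
  E: 10 (length 2)
Average code length: 283/112 = 2.5268 bits/symbol


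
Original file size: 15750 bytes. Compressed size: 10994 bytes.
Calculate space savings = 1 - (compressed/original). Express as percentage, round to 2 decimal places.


ratio = compressed/original = 10994/15750 = 0.698032
savings = 1 - ratio = 1 - 0.698032 = 0.301968
as a percentage: 0.301968 * 100 = 30.2%

Space savings = 1 - 10994/15750 = 30.2%


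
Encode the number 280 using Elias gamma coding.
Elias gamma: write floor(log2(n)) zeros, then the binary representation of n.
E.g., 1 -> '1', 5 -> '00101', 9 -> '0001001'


num_bits = floor(log2(280)) + 1 = 9
leading_zeros = num_bits - 1 = 8
binary(280) = 100011000

Elias gamma(280) = '00000000' + '100011000' = 00000000100011000 (17 bits)


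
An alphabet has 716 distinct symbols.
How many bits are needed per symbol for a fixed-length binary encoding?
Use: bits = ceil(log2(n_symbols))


log2(716) = 9.4838
Bracket: 2^9 = 512 < 716 <= 2^10 = 1024
So ceil(log2(716)) = 10

bits = ceil(log2(716)) = ceil(9.4838) = 10 bits


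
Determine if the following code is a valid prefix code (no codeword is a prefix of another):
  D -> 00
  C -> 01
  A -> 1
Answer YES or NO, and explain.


Checking each pair (does one codeword prefix another?):
  D='00' vs C='01': no prefix
  D='00' vs A='1': no prefix
  C='01' vs D='00': no prefix
  C='01' vs A='1': no prefix
  A='1' vs D='00': no prefix
  A='1' vs C='01': no prefix
No violation found over all pairs.

YES -- this is a valid prefix code. No codeword is a prefix of any other codeword.


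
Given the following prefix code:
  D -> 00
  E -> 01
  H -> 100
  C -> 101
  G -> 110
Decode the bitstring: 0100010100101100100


Decoding step by step:
Bits 01 -> E
Bits 00 -> D
Bits 01 -> E
Bits 01 -> E
Bits 00 -> D
Bits 101 -> C
Bits 100 -> H
Bits 100 -> H


Decoded message: EDEEDCHH


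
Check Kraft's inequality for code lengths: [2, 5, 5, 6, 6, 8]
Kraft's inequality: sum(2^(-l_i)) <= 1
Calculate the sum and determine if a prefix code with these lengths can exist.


Sum = 2^(-2) + 2^(-5) + 2^(-5) + 2^(-6) + 2^(-6) + 2^(-8)
    = 0.25 + 0.03125 + 0.03125 + 0.015625 + 0.015625 + 0.00390625
    = 89/256 = 0.34765625
Since 0.34765625 <= 1, Kraft's inequality IS satisfied.
A prefix code with these lengths CAN exist.

Kraft sum = 0.34765625. Satisfied.


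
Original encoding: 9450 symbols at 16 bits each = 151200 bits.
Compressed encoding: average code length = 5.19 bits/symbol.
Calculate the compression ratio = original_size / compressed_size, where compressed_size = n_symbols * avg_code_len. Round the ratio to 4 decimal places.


original_size = n_symbols * orig_bits = 9450 * 16 = 151200 bits
compressed_size = n_symbols * avg_code_len = 9450 * 5.19 = 49045.5 bits
ratio = original_size / compressed_size = 151200 / 49045.5 = 3.0829

Compression ratio = 3.0829


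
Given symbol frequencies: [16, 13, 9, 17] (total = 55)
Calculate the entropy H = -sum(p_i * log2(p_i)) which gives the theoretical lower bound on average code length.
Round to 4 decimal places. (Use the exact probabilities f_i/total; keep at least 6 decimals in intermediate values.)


Per-symbol terms -p_i * log2(p_i) with p_i = f_i/55:
  p = 16/55 = 0.290909: log2(p) = -1.781360, -p*log2(p) = 0.518214
  p = 13/55 = 0.236364: log2(p) = -2.080920, -p*log2(p) = 0.491854
  p = 9/55 = 0.163636: log2(p) = -2.611435, -p*log2(p) = 0.427326
  p = 17/55 = 0.309091: log2(p) = -1.693897, -p*log2(p) = 0.523568
H = 0.518214 + 0.491854 + 0.427326 + 0.523568 = 1.960962

H = 1.961 bits/symbol


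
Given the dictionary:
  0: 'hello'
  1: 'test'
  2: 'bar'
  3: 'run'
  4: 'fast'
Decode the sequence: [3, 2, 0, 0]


Look up each index in the dictionary:
  3 -> 'run'
  2 -> 'bar'
  0 -> 'hello'
  0 -> 'hello'

Decoded: "run bar hello hello"


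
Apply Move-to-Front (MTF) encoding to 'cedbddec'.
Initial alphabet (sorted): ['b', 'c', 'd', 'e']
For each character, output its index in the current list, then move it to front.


MTF encoding:
'c': index 1 in ['b', 'c', 'd', 'e'] -> ['c', 'b', 'd', 'e']
'e': index 3 in ['c', 'b', 'd', 'e'] -> ['e', 'c', 'b', 'd']
'd': index 3 in ['e', 'c', 'b', 'd'] -> ['d', 'e', 'c', 'b']
'b': index 3 in ['d', 'e', 'c', 'b'] -> ['b', 'd', 'e', 'c']
'd': index 1 in ['b', 'd', 'e', 'c'] -> ['d', 'b', 'e', 'c']
'd': index 0 in ['d', 'b', 'e', 'c'] -> ['d', 'b', 'e', 'c']
'e': index 2 in ['d', 'b', 'e', 'c'] -> ['e', 'd', 'b', 'c']
'c': index 3 in ['e', 'd', 'b', 'c'] -> ['c', 'e', 'd', 'b']


Output: [1, 3, 3, 3, 1, 0, 2, 3]


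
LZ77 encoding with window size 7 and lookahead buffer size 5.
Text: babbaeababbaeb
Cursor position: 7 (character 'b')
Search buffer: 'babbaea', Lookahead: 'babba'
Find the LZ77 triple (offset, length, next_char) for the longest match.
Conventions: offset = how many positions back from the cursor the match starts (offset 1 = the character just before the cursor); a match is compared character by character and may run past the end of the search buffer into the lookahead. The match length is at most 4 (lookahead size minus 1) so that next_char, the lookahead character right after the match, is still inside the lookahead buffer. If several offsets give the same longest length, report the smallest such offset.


Try each offset into the search buffer:
  offset=1 (pos 6, char 'a'): match length 0
  offset=2 (pos 5, char 'e'): match length 0
  offset=3 (pos 4, char 'a'): match length 0
  offset=4 (pos 3, char 'b'): match length 2
  offset=5 (pos 2, char 'b'): match length 1
  offset=6 (pos 1, char 'a'): match length 0
  offset=7 (pos 0, char 'b'): match length 4
Longest match has length 4 at offset 7.
next_char = character at position 7 + 4 = 11 -> 'a'

Best match: offset=7, length=4 (matching 'babb' starting at position 0)
LZ77 triple: (7, 4, 'a')


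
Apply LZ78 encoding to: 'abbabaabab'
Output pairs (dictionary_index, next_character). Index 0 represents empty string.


LZ78 encoding steps:
Dictionary: {0: ''}
Step 1: w='' (idx 0), next='a' -> output (0, 'a'), add 'a' as idx 1
Step 2: w='' (idx 0), next='b' -> output (0, 'b'), add 'b' as idx 2
Step 3: w='b' (idx 2), next='a' -> output (2, 'a'), add 'ba' as idx 3
Step 4: w='ba' (idx 3), next='a' -> output (3, 'a'), add 'baa' as idx 4
Step 5: w='ba' (idx 3), next='b' -> output (3, 'b'), add 'bab' as idx 5


Encoded: [(0, 'a'), (0, 'b'), (2, 'a'), (3, 'a'), (3, 'b')]


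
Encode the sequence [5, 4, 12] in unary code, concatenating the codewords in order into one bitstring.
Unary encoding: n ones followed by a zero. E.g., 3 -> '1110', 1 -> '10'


Encode each number as n ones followed by a terminating 0:
  5 -> 111110 (6 bits)
  4 -> 11110 (5 bits)
  12 -> 1111111111110 (13 bits)
Total length = 6 + 5 + 13 = 24 bits.

Unary([5, 4, 12]) = 111110111101111111111110 (24 bits)


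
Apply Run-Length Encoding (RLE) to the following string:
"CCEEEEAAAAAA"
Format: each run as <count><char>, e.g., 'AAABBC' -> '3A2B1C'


Scanning runs left to right:
  i=0: run of 'C' x 2 -> '2C'
  i=2: run of 'E' x 4 -> '4E'
  i=6: run of 'A' x 6 -> '6A'

RLE = 2C4E6A


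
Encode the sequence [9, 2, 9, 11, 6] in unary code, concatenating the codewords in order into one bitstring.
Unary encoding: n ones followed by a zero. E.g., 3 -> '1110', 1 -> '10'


Encode each number as n ones followed by a terminating 0:
  9 -> 1111111110 (10 bits)
  2 -> 110 (3 bits)
  9 -> 1111111110 (10 bits)
  11 -> 111111111110 (12 bits)
  6 -> 1111110 (7 bits)
Total length = 10 + 3 + 10 + 12 + 7 = 42 bits.

Unary([9, 2, 9, 11, 6]) = 111111111011011111111101111111111101111110 (42 bits)


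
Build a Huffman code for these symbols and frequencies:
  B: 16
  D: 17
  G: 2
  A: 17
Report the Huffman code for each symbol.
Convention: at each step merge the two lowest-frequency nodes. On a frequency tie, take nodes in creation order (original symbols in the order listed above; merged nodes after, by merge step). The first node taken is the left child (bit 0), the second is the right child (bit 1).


Huffman tree construction:
Step 1: Merge G(2) + B(16) = 18
Step 2: Merge D(17) + A(17) = 34
Step 3: Merge (G+B)(18) + (D+A)(34) = 52
Read each symbol's code off the tree from the root (left child = 0, right child = 1).

Codes:
  B: 01 (length 2)
  D: 10 (length 2)
  G: 00 (length 2)
  A: 11 (length 2)
Average code length: 104/52 = 2.0000 bits/symbol


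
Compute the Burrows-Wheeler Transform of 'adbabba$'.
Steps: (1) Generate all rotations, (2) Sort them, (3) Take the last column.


Rotations (sorted):
  0: $adbabba -> last char: a
  1: a$adbabb -> last char: b
  2: abba$adb -> last char: b
  3: adbabba$ -> last char: $
  4: ba$adbab -> last char: b
  5: babba$ad -> last char: d
  6: bba$adba -> last char: a
  7: dbabba$a -> last char: a


BWT = abb$bdaa


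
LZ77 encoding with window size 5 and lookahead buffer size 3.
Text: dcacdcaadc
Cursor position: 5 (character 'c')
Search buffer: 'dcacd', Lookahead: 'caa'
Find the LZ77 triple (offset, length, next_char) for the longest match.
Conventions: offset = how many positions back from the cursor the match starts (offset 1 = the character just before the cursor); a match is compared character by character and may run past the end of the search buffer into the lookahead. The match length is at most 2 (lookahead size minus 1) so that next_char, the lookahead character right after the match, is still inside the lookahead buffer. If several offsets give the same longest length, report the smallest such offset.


Try each offset into the search buffer:
  offset=1 (pos 4, char 'd'): match length 0
  offset=2 (pos 3, char 'c'): match length 1
  offset=3 (pos 2, char 'a'): match length 0
  offset=4 (pos 1, char 'c'): match length 2
  offset=5 (pos 0, char 'd'): match length 0
Longest match has length 2 at offset 4.
next_char = character at position 5 + 2 = 7 -> 'a'

Best match: offset=4, length=2 (matching 'ca' starting at position 1)
LZ77 triple: (4, 2, 'a')


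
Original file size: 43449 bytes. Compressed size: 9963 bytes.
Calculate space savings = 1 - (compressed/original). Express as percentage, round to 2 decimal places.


ratio = compressed/original = 9963/43449 = 0.229303
savings = 1 - ratio = 1 - 0.229303 = 0.770697
as a percentage: 0.770697 * 100 = 77.07%

Space savings = 1 - 9963/43449 = 77.07%


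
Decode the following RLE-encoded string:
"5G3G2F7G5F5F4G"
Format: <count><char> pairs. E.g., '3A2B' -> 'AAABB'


Expanding each <count><char> pair:
  5G -> 'GGGGG'
  3G -> 'GGG'
  2F -> 'FF'
  7G -> 'GGGGGGG'
  5F -> 'FFFFF'
  5F -> 'FFFFF'
  4G -> 'GGGG'

Decoded = GGGGGGGGFFGGGGGGGFFFFFFFFFFGGGG


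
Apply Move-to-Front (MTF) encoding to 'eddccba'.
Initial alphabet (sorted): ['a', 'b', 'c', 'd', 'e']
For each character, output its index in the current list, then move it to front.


MTF encoding:
'e': index 4 in ['a', 'b', 'c', 'd', 'e'] -> ['e', 'a', 'b', 'c', 'd']
'd': index 4 in ['e', 'a', 'b', 'c', 'd'] -> ['d', 'e', 'a', 'b', 'c']
'd': index 0 in ['d', 'e', 'a', 'b', 'c'] -> ['d', 'e', 'a', 'b', 'c']
'c': index 4 in ['d', 'e', 'a', 'b', 'c'] -> ['c', 'd', 'e', 'a', 'b']
'c': index 0 in ['c', 'd', 'e', 'a', 'b'] -> ['c', 'd', 'e', 'a', 'b']
'b': index 4 in ['c', 'd', 'e', 'a', 'b'] -> ['b', 'c', 'd', 'e', 'a']
'a': index 4 in ['b', 'c', 'd', 'e', 'a'] -> ['a', 'b', 'c', 'd', 'e']


Output: [4, 4, 0, 4, 0, 4, 4]


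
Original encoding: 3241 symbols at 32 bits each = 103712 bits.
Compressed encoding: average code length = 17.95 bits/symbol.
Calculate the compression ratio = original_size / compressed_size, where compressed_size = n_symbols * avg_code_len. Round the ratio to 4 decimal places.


original_size = n_symbols * orig_bits = 3241 * 32 = 103712 bits
compressed_size = n_symbols * avg_code_len = 3241 * 17.95 = 58175.95 bits
ratio = original_size / compressed_size = 103712 / 58175.95 = 1.7827

Compression ratio = 1.7827


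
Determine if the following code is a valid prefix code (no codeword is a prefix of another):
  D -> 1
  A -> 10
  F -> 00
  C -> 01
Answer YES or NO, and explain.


Checking each pair (does one codeword prefix another?):
  D='1' vs A='10': prefix -- VIOLATION

NO -- this is NOT a valid prefix code. D (1) is a prefix of A (10).


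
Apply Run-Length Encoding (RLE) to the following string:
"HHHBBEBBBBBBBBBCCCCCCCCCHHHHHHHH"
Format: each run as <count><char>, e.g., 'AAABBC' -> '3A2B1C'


Scanning runs left to right:
  i=0: run of 'H' x 3 -> '3H'
  i=3: run of 'B' x 2 -> '2B'
  i=5: run of 'E' x 1 -> '1E'
  i=6: run of 'B' x 9 -> '9B'
  i=15: run of 'C' x 9 -> '9C'
  i=24: run of 'H' x 8 -> '8H'

RLE = 3H2B1E9B9C8H


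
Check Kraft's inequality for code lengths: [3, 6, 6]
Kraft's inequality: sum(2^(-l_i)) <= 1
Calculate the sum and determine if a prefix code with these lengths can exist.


Sum = 2^(-3) + 2^(-6) + 2^(-6)
    = 0.125 + 0.015625 + 0.015625
    = 10/64 = 0.15625
Since 0.15625 <= 1, Kraft's inequality IS satisfied.
A prefix code with these lengths CAN exist.

Kraft sum = 0.15625. Satisfied.


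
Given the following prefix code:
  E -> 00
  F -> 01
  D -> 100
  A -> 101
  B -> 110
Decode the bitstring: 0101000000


Decoding step by step:
Bits 01 -> F
Bits 01 -> F
Bits 00 -> E
Bits 00 -> E
Bits 00 -> E


Decoded message: FFEEE


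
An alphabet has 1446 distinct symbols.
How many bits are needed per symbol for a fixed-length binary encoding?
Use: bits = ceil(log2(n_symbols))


log2(1446) = 10.4979
Bracket: 2^10 = 1024 < 1446 <= 2^11 = 2048
So ceil(log2(1446)) = 11

bits = ceil(log2(1446)) = ceil(10.4979) = 11 bits


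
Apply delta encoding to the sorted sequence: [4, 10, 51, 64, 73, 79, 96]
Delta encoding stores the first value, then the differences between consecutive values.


First value: 4
Deltas:
  10 - 4 = 6
  51 - 10 = 41
  64 - 51 = 13
  73 - 64 = 9
  79 - 73 = 6
  96 - 79 = 17


Delta encoded: [4, 6, 41, 13, 9, 6, 17]


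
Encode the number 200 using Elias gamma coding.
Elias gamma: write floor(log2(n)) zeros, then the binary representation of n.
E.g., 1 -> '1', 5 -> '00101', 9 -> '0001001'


num_bits = floor(log2(200)) + 1 = 8
leading_zeros = num_bits - 1 = 7
binary(200) = 11001000

Elias gamma(200) = '0000000' + '11001000' = 000000011001000 (15 bits)


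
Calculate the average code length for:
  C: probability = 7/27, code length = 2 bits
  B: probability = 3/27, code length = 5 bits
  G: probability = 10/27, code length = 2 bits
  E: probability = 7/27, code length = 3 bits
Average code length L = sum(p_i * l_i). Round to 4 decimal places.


Weighted contributions p_i * l_i:
  C: (7/27) * 2 = 14/27
  B: (3/27) * 5 = 15/27
  G: (10/27) * 2 = 20/27
  E: (7/27) * 3 = 21/27
Sum = (14 + 15 + 20 + 21)/27 = 70/27

L = 70/27 = 2.5926 bits/symbol


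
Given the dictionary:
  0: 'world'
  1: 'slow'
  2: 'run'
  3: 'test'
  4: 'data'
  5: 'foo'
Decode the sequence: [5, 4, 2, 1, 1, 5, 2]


Look up each index in the dictionary:
  5 -> 'foo'
  4 -> 'data'
  2 -> 'run'
  1 -> 'slow'
  1 -> 'slow'
  5 -> 'foo'
  2 -> 'run'

Decoded: "foo data run slow slow foo run"


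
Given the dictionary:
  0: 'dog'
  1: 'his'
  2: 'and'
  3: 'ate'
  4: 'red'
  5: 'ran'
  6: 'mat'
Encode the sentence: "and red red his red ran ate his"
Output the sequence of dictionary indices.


Look up each word in the dictionary:
  'and' -> 2
  'red' -> 4
  'red' -> 4
  'his' -> 1
  'red' -> 4
  'ran' -> 5
  'ate' -> 3
  'his' -> 1

Encoded: [2, 4, 4, 1, 4, 5, 3, 1]


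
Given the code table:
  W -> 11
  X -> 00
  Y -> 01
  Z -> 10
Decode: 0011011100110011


Decoding:
00 -> X
11 -> W
01 -> Y
11 -> W
00 -> X
11 -> W
00 -> X
11 -> W


Result: XWYWXWXW


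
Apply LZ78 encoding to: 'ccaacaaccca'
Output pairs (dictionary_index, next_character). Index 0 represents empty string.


LZ78 encoding steps:
Dictionary: {0: ''}
Step 1: w='' (idx 0), next='c' -> output (0, 'c'), add 'c' as idx 1
Step 2: w='c' (idx 1), next='a' -> output (1, 'a'), add 'ca' as idx 2
Step 3: w='' (idx 0), next='a' -> output (0, 'a'), add 'a' as idx 3
Step 4: w='ca' (idx 2), next='a' -> output (2, 'a'), add 'caa' as idx 4
Step 5: w='c' (idx 1), next='c' -> output (1, 'c'), add 'cc' as idx 5
Step 6: w='ca' (idx 2), end of input -> output (2, '')


Encoded: [(0, 'c'), (1, 'a'), (0, 'a'), (2, 'a'), (1, 'c'), (2, '')]
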